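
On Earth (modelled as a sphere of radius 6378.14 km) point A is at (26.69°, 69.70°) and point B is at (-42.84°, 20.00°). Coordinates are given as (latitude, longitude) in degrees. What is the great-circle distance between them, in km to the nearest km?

Let φ₁ = 0.4658 rad, φ₂ = -0.7477 rad, and Δλ = -0.8674 rad.
Haversine: a = sin²(Δφ/2) + cos φ₁ cos φ₂ sin²(Δλ/2) = 0.3251 + (0.8934)(0.7333)(0.1766) = 0.44084.
Central angle c = 2·arcsin(√a) = 1.45220 rad.
Distance = R·c = 6378.14 × 1.4522 ≈ 9262 km.

9262 km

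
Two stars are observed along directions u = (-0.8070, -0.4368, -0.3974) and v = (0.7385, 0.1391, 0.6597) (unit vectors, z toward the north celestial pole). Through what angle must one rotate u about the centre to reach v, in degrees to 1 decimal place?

156.8°

u·v = -0.9189; |u| = 1.0000, |v| = 1.0000.
cos θ = (u·v)/(|u||v|) = -0.9189, so θ = 156.8°.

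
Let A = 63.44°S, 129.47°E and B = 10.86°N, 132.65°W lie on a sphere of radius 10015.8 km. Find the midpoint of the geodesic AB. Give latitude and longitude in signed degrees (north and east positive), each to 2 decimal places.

-34.64°, -158.34°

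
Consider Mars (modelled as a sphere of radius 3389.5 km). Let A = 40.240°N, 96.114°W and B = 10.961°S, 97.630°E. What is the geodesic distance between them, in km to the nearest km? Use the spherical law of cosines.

8773 km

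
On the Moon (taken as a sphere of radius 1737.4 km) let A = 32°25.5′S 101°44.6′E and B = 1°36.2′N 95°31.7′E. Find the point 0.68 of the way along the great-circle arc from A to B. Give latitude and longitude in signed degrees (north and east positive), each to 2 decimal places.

-9.30°, 97.32°

The central angle between A and B is δ = 0.6027 rad.
With f = 0.68, the slerp weights are sin((1−f)δ)/sin δ = 0.3381 and sin(fδ)/sin δ = 0.7029.
Weighted sum of the unit vectors: (0.3381)·(-0.1718,0.8264,-0.5362) + (0.7029)·(-0.0963,0.9950,0.0280) = (-0.1258, 0.9788, -0.1616).
Converting back: φ = atan2(z, √(x²+y²)) = -9.30°, λ = atan2(y, x) = 97.32°.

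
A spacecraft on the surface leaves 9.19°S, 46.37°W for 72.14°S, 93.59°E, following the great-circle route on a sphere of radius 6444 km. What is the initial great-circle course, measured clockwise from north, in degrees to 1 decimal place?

168.6°

Δλ = 139.960° = 2.4428 rad.
y = sin Δλ · cos φ₂ = (0.6433)(0.3067) = 0.1973
x = cos φ₁ sin φ₂ − sin φ₁ cos φ₂ cos Δλ = (0.9872)(-0.9518) − (-0.1597)(0.3067)(-0.7656) = -0.9771
θ = atan2(y, x) = 168.58°, so the bearing is 168.6°.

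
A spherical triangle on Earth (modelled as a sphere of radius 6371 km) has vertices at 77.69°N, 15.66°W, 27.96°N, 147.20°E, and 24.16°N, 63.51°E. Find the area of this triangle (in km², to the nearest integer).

32678277 km²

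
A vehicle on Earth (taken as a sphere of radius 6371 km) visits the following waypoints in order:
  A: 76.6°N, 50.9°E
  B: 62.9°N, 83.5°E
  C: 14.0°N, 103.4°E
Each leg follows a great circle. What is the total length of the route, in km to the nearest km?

7578 km

Leg A→B: central angle 0.3014 rad, distance 1920.3 km.
Leg B→C: central angle 0.8880 rad, distance 5657.3 km.
Total: 1920.3 + 5657.3 ≈ 7578 km.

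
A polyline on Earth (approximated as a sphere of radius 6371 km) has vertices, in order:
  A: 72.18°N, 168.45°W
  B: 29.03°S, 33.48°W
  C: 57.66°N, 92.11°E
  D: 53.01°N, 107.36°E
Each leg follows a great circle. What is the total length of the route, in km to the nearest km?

Leg A→B: central angle 2.2798 rad, distance 14524.7 km.
Leg B→C: central angle 2.3216 rad, distance 14790.8 km.
Leg C→D: central angle 0.1712 rad, distance 1090.9 km.
Total: 14524.7 + 14790.8 + 1090.9 ≈ 30406 km.

30406 km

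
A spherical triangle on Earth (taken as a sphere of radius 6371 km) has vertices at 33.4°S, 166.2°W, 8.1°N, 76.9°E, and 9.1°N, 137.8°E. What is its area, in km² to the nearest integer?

26997003 km²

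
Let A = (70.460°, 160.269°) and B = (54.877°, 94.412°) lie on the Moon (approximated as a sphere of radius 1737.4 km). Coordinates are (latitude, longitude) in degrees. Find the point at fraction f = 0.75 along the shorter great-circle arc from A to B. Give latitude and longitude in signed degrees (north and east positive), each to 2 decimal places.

61.05°, 103.94°

The central angle between A and B is δ = 0.5557 rad.
With f = 0.75, the slerp weights are sin((1−f)δ)/sin δ = 0.2625 and sin(fδ)/sin δ = 0.7674.
Weighted sum of the unit vectors: (0.2625)·(-0.3148,0.1129,0.9424) + (0.7674)·(-0.0443,0.5736,0.8179) = (-0.1166, 0.4698, 0.8750).
Converting back: φ = atan2(z, √(x²+y²)) = 61.05°, λ = atan2(y, x) = 103.94°.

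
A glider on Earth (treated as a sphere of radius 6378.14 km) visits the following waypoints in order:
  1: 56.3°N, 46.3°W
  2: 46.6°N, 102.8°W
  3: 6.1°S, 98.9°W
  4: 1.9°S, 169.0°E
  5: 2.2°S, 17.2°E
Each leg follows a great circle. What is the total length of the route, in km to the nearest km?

Leg 1→2: central angle 0.6183 rad, distance 3943.3 km.
Leg 2→3: central angle 0.9218 rad, distance 5879.2 km.
Leg 3→4: central angle 1.6037 rad, distance 10228.6 km.
Leg 4→5: central angle 2.6443 rad, distance 16866.0 km.
Total: 3943.3 + 5879.2 + 10228.6 + 16866.0 ≈ 36917 km.

36917 km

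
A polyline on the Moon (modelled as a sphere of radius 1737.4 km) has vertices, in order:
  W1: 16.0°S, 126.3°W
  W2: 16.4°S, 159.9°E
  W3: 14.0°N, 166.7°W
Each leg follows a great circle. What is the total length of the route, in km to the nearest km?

Leg W1→W2: central angle 1.2291 rad, distance 2135.4 km.
Leg W2→W3: central angle 0.7830 rad, distance 1360.4 km.
Total: 2135.4 + 1360.4 ≈ 3496 km.

3496 km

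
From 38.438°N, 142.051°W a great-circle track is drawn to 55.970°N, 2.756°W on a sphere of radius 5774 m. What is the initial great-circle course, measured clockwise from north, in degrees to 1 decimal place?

21.8°

Δλ = 139.295° = 2.4312 rad.
y = sin Δλ · cos φ₂ = (0.6522)(0.5596) = 0.3650
x = cos φ₁ sin φ₂ − sin φ₁ cos φ₂ cos Δλ = (0.7833)(0.8287) − (0.6217)(0.5596)(-0.7581) = 0.9129
θ = atan2(y, x) = 21.79°, so the bearing is 21.8°.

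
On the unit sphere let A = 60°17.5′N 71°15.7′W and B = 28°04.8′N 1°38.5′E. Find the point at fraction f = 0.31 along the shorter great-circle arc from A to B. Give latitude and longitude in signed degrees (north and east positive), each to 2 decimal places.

55.93°, -38.15°

Central angle δ = 1.0035 rad. Interpolating on the sphere with fraction f = 0.31:
P = [sin((1−f)δ)·A + sin(fδ)·B] / sin δ = 0.7570·A + 0.3629·B in Cartesian coordinates,
giving P = (0.4406, -0.3461, 0.8283), i.e. latitude 55.93°, longitude -38.15°.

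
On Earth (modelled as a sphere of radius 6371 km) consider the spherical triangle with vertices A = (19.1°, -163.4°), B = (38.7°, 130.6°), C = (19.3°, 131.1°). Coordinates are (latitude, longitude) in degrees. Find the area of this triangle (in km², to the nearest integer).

7933608 km²

Side lengths (central angles): a = 0.3387, b = 1.0724, c = 1.0419 rad; semiperimeter s = 1.2265.
By l'Huilier's theorem, tan(E/4) = √[tan(s/2) tan((s−a)/2) tan((s−b)/2) tan((s−c)/2)], giving spherical excess E = 0.1955 rad.
Area = E·R² = 0.1955 × (6371)² ≈ 7933608 km².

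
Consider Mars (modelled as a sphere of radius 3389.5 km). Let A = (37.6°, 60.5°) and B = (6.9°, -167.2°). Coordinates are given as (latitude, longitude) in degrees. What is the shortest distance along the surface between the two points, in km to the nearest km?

6929 km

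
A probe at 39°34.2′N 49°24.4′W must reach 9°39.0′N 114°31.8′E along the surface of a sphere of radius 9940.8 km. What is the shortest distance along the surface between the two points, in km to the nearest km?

22307 km

With latitudes φ₁ = 39.570°, φ₂ = 9.650° and longitude difference Δλ = 163.937°:
cos c = sin φ₁ sin φ₂ + cos φ₁ cos φ₂ cos Δλ = (0.6370)(0.1676) + (0.7708)(0.9859)(-0.9610) = -0.62349,
so c = arccos(-0.62349) = 2.24399 rad.
Distance = R·c = 9940.8 × 2.2440 ≈ 22307 km.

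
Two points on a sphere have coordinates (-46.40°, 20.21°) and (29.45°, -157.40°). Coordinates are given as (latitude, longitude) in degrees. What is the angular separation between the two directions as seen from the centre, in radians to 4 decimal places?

2.8440 rad

Let φ₁ = -0.8098 rad, φ₂ = 0.5140 rad, and Δλ = -3.0999 rad.
Haversine: a = sin²(Δφ/2) + cos φ₁ cos φ₂ sin²(Δλ/2) = 0.3778 + (0.6896)(0.8708)(0.9996) = 0.97802.
Central angle c = 2·arcsin(√a) = 2.84397 rad.
So the angular separation is 2.8440 rad.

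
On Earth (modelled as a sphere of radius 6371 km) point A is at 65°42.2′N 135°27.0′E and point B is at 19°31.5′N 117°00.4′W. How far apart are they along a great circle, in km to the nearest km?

8804 km

In radians: φ₁ = 1.1467, φ₂ = 0.3408, Δλ = 107.543° = 1.8770 rad.
cos c = sin φ₁ sin φ₂ + cos φ₁ cos φ₂ cos Δλ = (0.9114)(0.3342) + (0.4115)(0.9425)(-0.3014) = 0.18772,
so c = arccos(0.18772) = 1.38195 rad.
Distance = R·c = 6371 × 1.3820 ≈ 8804 km.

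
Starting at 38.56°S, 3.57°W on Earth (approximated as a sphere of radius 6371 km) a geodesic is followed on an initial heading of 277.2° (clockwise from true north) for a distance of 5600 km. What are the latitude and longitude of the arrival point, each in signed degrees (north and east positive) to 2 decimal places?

-18.79°, -57.38°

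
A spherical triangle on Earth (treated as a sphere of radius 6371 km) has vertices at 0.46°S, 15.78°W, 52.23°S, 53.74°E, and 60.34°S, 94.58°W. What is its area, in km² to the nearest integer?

Side lengths (central angles): a = 1.1274, b = 1.4675, c = 1.3483 rad; semiperimeter s = 1.9716.
By l'Huilier's theorem, tan(E/4) = √[tan(s/2) tan((s−a)/2) tan((s−b)/2) tan((s−c)/2)], giving spherical excess E = 0.9315 rad.
Area = E·R² = 0.9315 × (6371)² ≈ 37811156 km².

37811156 km²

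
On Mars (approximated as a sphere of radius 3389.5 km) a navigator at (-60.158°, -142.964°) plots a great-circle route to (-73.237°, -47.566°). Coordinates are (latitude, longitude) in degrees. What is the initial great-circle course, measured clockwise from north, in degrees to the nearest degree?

Δλ = 95.398° = 1.6650 rad.
y = sin Δλ · cos φ₂ = (0.9956)(0.2884) = 0.2871
x = cos φ₁ sin φ₂ − sin φ₁ cos φ₂ cos Δλ = (0.4976)(-0.9575) − (-0.8674)(0.2884)(-0.0941) = -0.5000
θ = atan2(y, x) = 150.13°, so the bearing is 150°.

150°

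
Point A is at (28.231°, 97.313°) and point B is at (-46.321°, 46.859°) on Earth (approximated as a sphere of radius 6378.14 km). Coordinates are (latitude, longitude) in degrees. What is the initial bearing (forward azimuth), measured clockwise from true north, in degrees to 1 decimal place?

212.2°

With φ₁ = 0.4927, φ₂ = -0.8085, Δλ = -0.8806 rad, the forward-azimuth formula gives
θ = atan2( sin Δλ cos φ₂ , cos φ₁ sin φ₂ − sin φ₁ cos φ₂ cos Δλ ) = atan2(-0.5325, -0.8452) = -147.79°.
Adding 360° brings this into [0°, 360°): 212.2°.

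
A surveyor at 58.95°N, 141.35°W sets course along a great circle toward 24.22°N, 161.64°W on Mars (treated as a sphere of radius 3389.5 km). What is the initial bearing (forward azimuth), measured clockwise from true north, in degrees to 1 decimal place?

Δλ = -20.290° = -0.3541 rad.
y = sin Δλ · cos φ₂ = (-0.3468)(0.9120) = -0.3162
x = cos φ₁ sin φ₂ − sin φ₁ cos φ₂ cos Δλ = (0.5158)(0.4102) − (0.8567)(0.9120)(0.9379) = -0.5212
θ = atan2(y, x) = -148.75°; adding 360° gives 211.2°.

211.2°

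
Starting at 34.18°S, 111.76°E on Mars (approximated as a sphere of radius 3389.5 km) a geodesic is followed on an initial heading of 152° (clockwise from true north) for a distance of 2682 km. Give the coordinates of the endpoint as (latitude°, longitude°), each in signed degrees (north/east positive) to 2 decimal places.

-66.13°, 167.35°

Angular distance δ = d/R = 2682/3389.5 = 0.79127 rad; initial bearing θ = 2.6529 rad.
sin φ₂ = sin φ₁ cos δ + cos φ₁ sin δ cos θ = (-0.5618)(0.7029) + (0.8273)(0.7112)(-0.8829) = -0.9144, so φ₂ = -66.13°.
Δλ = atan2(sin θ sin δ cos φ₁, cos δ − sin φ₁ sin φ₂) = atan2(0.2762, 0.1892) = 55.589°.
λ₂ = 111.760° + 55.589° = 167.35°.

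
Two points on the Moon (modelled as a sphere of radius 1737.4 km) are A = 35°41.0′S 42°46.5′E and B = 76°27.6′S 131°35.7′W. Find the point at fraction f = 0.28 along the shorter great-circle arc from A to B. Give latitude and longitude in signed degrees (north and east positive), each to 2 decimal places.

-54.66°, 41.98°

Central angle δ = 1.1833 rad. Interpolating on the sphere with fraction f = 0.28:
P = [sin((1−f)δ)·A + sin(fδ)·B] / sin δ = 0.8129·A + 0.3513·B in Cartesian coordinates,
giving P = (0.4300, 0.3869, -0.8157), i.e. latitude -54.66°, longitude 41.98°.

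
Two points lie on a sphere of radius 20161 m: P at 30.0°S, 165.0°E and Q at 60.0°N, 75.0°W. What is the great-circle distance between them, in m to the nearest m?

In radians: φ₁ = -0.5236, φ₂ = 1.0472, Δλ = 120.000° = 2.0944 rad.
cos c = sin φ₁ sin φ₂ + cos φ₁ cos φ₂ cos Δλ = (-0.5000)(0.8660) + (0.8660)(0.5000)(-0.5000) = -0.64952,
so c = arccos(-0.64952) = 2.27775 rad.
Distance = R·c = 20161 × 2.2777 ≈ 45922 m.

45922 m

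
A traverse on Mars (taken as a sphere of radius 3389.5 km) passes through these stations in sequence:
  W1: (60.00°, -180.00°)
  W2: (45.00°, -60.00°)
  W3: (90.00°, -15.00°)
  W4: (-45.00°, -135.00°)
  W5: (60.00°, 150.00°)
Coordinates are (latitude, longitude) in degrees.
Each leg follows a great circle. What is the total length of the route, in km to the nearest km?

21626 km

Leg W1→W2: central angle 1.1201 rad, distance 3796.6 km.
Leg W2→W3: central angle 0.7854 rad, distance 2662.1 km.
Leg W3→W4: central angle 2.3562 rad, distance 7986.3 km.
Leg W4→W5: central angle 2.1187 rad, distance 7181.2 km.
Total: 3796.6 + 2662.1 + 7986.3 + 7181.2 ≈ 21626 km.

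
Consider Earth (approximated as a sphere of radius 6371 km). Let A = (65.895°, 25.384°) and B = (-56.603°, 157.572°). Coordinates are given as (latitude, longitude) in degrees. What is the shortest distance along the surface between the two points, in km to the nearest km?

17339 km

In radians: φ₁ = 1.1501, φ₂ = -0.9879, Δλ = 132.188° = 2.3071 rad.
cos c = sin φ₁ sin φ₂ + cos φ₁ cos φ₂ cos Δλ = (0.9128)(-0.8349) + (0.4084)(0.5504)(-0.6716) = -0.91304,
so c = arccos(-0.91304) = 2.72148 rad.
Distance = R·c = 6371 × 2.7215 ≈ 17339 km.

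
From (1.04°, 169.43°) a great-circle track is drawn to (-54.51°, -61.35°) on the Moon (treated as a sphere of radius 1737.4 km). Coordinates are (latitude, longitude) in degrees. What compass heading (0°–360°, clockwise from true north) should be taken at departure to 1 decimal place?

150.9°

With φ₁ = 0.0182, φ₂ = -0.9514, Δλ = 2.2553 rad, the forward-azimuth formula gives
θ = atan2( sin Δλ cos φ₂ , cos φ₁ sin φ₂ − sin φ₁ cos φ₂ cos Δλ ) = atan2(0.4498, -0.8074) = 150.88°.
So the initial bearing is 150.9°.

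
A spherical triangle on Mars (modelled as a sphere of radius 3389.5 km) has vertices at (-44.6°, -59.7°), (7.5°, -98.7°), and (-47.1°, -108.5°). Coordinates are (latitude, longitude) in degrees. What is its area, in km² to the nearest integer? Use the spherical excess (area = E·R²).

3614906 km²

Side lengths (central angles): a = 0.9650, b = 0.5852, c = 1.0962 rad; semiperimeter s = 1.3232.
By l'Huilier's theorem, tan(E/4) = √[tan(s/2) tan((s−a)/2) tan((s−b)/2) tan((s−c)/2)], giving spherical excess E = 0.3146 rad.
Area = E·R² = 0.3146 × (3389.5)² ≈ 3614906 km².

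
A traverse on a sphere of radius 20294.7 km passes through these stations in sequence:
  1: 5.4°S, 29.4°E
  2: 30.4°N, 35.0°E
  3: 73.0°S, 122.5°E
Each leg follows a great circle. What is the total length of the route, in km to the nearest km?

Leg 1→2: central angle 0.6318 rad, distance 12822.2 km.
Leg 2→3: central angle 2.0634 rad, distance 41876.1 km.
Total: 12822.2 + 41876.1 ≈ 54698 km.

54698 km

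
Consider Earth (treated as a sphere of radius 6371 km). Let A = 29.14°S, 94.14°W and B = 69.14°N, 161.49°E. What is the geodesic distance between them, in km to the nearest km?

13583 km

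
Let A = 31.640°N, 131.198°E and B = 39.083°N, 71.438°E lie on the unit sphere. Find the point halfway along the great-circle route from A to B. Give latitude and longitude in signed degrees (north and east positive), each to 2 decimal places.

39.29°, 102.84°

The central angle between A and B is δ = 0.8453 rad.
With f = 0.5, the slerp weights are sin((1−f)δ)/sin δ = 0.5482 and sin(fδ)/sin δ = 0.5482.
Weighted sum of the unit vectors: (0.5482)·(-0.5608,0.6406,0.5246) + (0.5482)·(0.2471,0.7359,0.6304) = (-0.1720, 0.7546, 0.6332).
Converting back: φ = atan2(z, √(x²+y²)) = 39.29°, λ = atan2(y, x) = 102.84°.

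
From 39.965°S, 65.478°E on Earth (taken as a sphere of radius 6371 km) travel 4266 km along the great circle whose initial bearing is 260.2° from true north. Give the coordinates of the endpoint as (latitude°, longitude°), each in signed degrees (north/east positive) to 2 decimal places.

-35.77°, 16.55°

Angular distance δ = d/R = 4266/6371 = 0.66960 rad; initial bearing θ = 4.5413 rad.
sin φ₂ = sin φ₁ cos δ + cos φ₁ sin δ cos θ = (-0.6423)(0.7841) + (0.7664)(0.6207)(-0.1702) = -0.5846, so φ₂ = -35.77°.
Δλ = atan2(sin θ sin δ cos φ₁, cos δ − sin φ₁ sin φ₂) = atan2(-0.4688, 0.4086) = -48.924°.
λ₂ = 65.478° − 48.924° = 16.55°.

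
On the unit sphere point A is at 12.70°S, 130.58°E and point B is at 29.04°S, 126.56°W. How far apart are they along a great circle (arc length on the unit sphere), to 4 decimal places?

1.6540

In radians: φ₁ = -0.2217, φ₂ = -0.5068, Δλ = 102.860° = 1.7952 rad.
Haversine: a = sin²(Δφ/2) + cos φ₁ cos φ₂ sin²(Δλ/2) = 0.0202 + (0.9755)(0.8743)(0.6113) = 0.54155.
Central angle c = 2·arcsin(√a) = 1.65400 rad.
On the unit sphere the arc length equals the central angle: 1.6540.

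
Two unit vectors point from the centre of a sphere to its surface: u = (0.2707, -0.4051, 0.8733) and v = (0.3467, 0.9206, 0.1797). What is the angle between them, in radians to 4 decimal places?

1.6933 rad

u·v = -0.1222; |u| = 1.0000, |v| = 1.0000.
cos θ = (u·v)/(|u||v|) = -0.1221, so θ = 1.6933 rad.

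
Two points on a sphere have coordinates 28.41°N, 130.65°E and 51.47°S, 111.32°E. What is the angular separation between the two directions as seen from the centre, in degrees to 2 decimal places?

With latitudes φ₁ = 28.410°, φ₂ = -51.470° and longitude difference Δλ = -19.330°:
cos c = sin φ₁ sin φ₂ + cos φ₁ cos φ₂ cos Δλ = (0.4758)(-0.7823) + (0.8796)(0.6229)(0.9436) = 0.14482,
so c = arccos(0.14482) = 1.42546 rad.
So the angular separation is 81.67°.

81.67°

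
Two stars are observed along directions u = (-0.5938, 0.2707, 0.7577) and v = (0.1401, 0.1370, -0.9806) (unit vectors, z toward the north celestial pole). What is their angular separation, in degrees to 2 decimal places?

u·v = -0.7891; |u| = 1.0000, |v| = 1.0000.
cos θ = (u·v)/(|u||v|) = -0.7891, so θ = 142.10°.

142.10°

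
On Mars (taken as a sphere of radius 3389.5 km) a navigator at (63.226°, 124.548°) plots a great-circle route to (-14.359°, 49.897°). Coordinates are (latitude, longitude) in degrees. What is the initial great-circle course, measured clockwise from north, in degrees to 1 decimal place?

250.0°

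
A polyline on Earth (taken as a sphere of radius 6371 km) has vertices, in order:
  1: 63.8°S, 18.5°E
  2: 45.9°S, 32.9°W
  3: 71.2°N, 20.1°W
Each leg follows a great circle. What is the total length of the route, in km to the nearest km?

16761 km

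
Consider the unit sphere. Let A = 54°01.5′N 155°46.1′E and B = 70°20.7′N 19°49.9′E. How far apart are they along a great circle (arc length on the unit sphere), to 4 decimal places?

0.9019

With latitudes φ₁ = 54.025°, φ₂ = 70.345° and longitude difference Δλ = -135.937°:
cos c = sin φ₁ sin φ₂ + cos φ₁ cos φ₂ cos Δλ = (0.8093)(0.9417) + (0.5874)(0.3364)(-0.7186) = 0.62014,
so c = arccos(0.62014) = 0.90187 rad.
On the unit sphere the arc length equals the central angle: 0.9019.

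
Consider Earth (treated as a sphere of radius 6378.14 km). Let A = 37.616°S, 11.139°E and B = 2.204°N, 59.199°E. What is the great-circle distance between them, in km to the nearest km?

In radians: φ₁ = -0.6565, φ₂ = 0.0385, Δλ = 48.060° = 0.8388 rad.
cos c = sin φ₁ sin φ₂ + cos φ₁ cos φ₂ cos Δλ = (-0.6104)(0.0385) + (0.7921)(0.9993)(0.6684) = 0.50555,
so c = arccos(0.50555) = 1.04078 rad.
Distance = R·c = 6378.14 × 1.0408 ≈ 6638 km.

6638 km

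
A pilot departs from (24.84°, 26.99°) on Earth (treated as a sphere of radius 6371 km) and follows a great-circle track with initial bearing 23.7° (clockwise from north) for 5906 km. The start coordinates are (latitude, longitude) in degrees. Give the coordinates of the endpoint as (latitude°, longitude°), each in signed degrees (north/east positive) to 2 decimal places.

Angular distance δ = d/R = 5906/6371 = 0.92701 rad; initial bearing θ = 0.4136 rad.
sin φ₂ = sin φ₁ cos δ + cos φ₁ sin δ cos θ = (0.4201)(0.6002) + (0.9075)(0.7998)(0.9157) = 0.9168, so φ₂ = 66.46°.
Δλ = atan2(sin θ sin δ cos φ₁, cos δ − sin φ₁ sin φ₂) = atan2(0.2917, 0.2151) = 53.599°.
λ₂ = 26.990° + 53.599° = 80.59°.

66.46°, 80.59°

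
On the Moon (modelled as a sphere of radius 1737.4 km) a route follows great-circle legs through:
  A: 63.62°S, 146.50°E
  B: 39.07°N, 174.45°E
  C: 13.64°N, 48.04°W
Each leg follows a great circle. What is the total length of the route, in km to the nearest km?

Leg A→B: central angle 1.8337 rad, distance 3185.9 km.
Leg B→C: central angle 1.9908 rad, distance 3458.7 km.
Total: 3185.9 + 3458.7 ≈ 6645 km.

6645 km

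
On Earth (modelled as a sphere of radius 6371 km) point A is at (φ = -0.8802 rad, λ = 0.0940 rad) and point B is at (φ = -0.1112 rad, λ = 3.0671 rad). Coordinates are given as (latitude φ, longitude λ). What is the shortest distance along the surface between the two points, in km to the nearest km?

Let φ₁ = -0.8802 rad, φ₂ = -0.1112 rad, and Δλ = 2.9731 rad.
cos c = sin φ₁ sin φ₂ + cos φ₁ cos φ₂ cos Δλ = (-0.7709)(-0.1110) + (0.6370)(0.9938)(-0.9858) = -0.53855,
so c = arccos(-0.53855) = 2.13952 rad.
Distance = R·c = 6371 × 2.1395 ≈ 13631 km.

13631 km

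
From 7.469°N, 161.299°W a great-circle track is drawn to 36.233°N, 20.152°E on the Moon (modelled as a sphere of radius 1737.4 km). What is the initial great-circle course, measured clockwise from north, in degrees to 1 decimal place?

358.3°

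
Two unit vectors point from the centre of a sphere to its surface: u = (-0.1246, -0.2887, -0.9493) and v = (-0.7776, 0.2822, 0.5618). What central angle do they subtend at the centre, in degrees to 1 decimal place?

121.2°

u·v = -0.5179; |u| = 1.0000, |v| = 1.0000.
cos θ = (u·v)/(|u||v|) = -0.5179, so θ = 121.2°.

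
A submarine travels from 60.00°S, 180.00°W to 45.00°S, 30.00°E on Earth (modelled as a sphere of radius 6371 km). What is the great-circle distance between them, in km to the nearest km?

8025 km

With latitudes φ₁ = -60.000°, φ₂ = -45.000° and longitude difference Δλ = -150.000°:
cos c = sin φ₁ sin φ₂ + cos φ₁ cos φ₂ cos Δλ = (-0.8660)(-0.7071) + (0.5000)(0.7071)(-0.8660) = 0.30619,
so c = arccos(0.30619) = 1.25961 rad.
Distance = R·c = 6371 × 1.2596 ≈ 8025 km.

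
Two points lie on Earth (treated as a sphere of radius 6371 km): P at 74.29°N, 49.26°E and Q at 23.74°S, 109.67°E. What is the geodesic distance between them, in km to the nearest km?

11717 km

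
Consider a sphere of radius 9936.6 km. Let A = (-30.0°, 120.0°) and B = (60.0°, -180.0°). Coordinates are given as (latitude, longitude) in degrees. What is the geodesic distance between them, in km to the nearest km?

17777 km

With latitudes φ₁ = -30.000°, φ₂ = 60.000° and longitude difference Δλ = 60.000°:
cos c = sin φ₁ sin φ₂ + cos φ₁ cos φ₂ cos Δλ = (-0.5000)(0.8660) + (0.8660)(0.5000)(0.5000) = -0.21651,
so c = arccos(-0.21651) = 1.78903 rad.
Distance = R·c = 9936.6 × 1.7890 ≈ 17777 km.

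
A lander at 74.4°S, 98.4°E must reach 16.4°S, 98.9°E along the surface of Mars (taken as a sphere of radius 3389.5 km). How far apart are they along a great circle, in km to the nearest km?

Let φ₁ = -1.2985 rad, φ₂ = -0.2862 rad, and Δλ = 0.0087 rad.
cos c = sin φ₁ sin φ₂ + cos φ₁ cos φ₂ cos Δλ = (-0.9632)(-0.2823) + (0.2689)(0.9593)(1.0000) = 0.52991,
so c = arccos(0.52991) = 1.01230 rad.
Distance = R·c = 3389.5 × 1.0123 ≈ 3431 km.

3431 km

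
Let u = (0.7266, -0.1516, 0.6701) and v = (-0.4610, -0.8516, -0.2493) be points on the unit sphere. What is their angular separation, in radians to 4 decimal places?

u·v = -0.3729; |u| = 1.0000, |v| = 0.9999.
cos θ = (u·v)/(|u||v|) = -0.3729, so θ = 1.9530 rad.

1.9530 rad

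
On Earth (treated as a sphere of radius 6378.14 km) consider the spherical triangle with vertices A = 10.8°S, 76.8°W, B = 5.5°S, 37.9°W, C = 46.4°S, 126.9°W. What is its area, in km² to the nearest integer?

12155393 km²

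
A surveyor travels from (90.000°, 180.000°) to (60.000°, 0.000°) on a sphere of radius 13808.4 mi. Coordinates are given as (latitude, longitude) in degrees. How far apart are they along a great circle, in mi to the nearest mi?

Let φ₁ = 1.5708 rad, φ₂ = 1.0472 rad, and Δλ = -3.1416 rad.
Haversine: a = sin²(Δφ/2) + cos φ₁ cos φ₂ sin²(Δλ/2) = 0.0670 + (0.0000)(0.5000)(1.0000) = 0.06699.
Central angle c = 2·arcsin(√a) = 0.52360 rad.
Distance = R·c = 13808.4 × 0.5236 ≈ 7230 mi.

7230 mi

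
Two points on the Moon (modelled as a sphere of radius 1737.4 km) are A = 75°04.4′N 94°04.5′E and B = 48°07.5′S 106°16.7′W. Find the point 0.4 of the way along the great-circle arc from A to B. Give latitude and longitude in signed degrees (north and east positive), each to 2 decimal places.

41.97°, -121.01°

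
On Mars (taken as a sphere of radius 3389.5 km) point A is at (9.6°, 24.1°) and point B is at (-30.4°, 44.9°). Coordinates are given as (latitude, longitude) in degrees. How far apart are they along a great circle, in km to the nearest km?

With latitudes φ₁ = 9.600°, φ₂ = -30.400° and longitude difference Δλ = 20.800°:
cos c = sin φ₁ sin φ₂ + cos φ₁ cos φ₂ cos Δλ = (0.1668)(-0.5060) + (0.9860)(0.8625)(0.9348) = 0.71062,
so c = arccos(0.71062) = 0.78042 rad.
Distance = R·c = 3389.5 × 0.7804 ≈ 2645 km.

2645 km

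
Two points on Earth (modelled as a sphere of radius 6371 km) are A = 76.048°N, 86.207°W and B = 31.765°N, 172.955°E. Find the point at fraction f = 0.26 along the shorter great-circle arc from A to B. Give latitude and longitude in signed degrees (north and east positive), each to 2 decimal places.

72.54°, -147.15°

The central angle between A and B is δ = 1.0788 rad.
With f = 0.26, the slerp weights are sin((1−f)δ)/sin δ = 0.8126 and sin(fδ)/sin δ = 0.3141.
Weighted sum of the unit vectors: (0.8126)·(0.0159,-0.2406,0.9705) + (0.3141)·(-0.8438,0.1043,0.5264) = (-0.2521, -0.1627, 0.9539).
Converting back: φ = atan2(z, √(x²+y²)) = 72.54°, λ = atan2(y, x) = -147.15°.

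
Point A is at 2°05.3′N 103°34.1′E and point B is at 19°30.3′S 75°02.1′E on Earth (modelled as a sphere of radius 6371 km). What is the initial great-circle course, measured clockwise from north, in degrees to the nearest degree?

231°

With φ₁ = 0.0364, φ₂ = -0.3404, Δλ = -0.4980 rad, the forward-azimuth formula gives
θ = atan2( sin Δλ cos φ₂ , cos φ₁ sin φ₂ − sin φ₁ cos φ₂ cos Δλ ) = atan2(-0.4503, -0.3638) = -128.94°.
Adding 360° brings this into [0°, 360°): 231°.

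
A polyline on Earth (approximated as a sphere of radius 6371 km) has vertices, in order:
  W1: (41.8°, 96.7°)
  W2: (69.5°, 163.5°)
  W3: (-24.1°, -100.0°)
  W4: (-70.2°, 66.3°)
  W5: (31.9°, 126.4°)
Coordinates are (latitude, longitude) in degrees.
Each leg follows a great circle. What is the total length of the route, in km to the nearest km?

Leg W1→W2: central angle 0.7566 rad, distance 4820.3 km.
Leg W2→W3: central angle 2.0028 rad, distance 12759.6 km.
Leg W3→W4: central angle 1.4869 rad, distance 9473.2 km.
Leg W4→W5: central angle 1.9325 rad, distance 12311.8 km.
Total: 4820.3 + 12759.6 + 9473.2 + 12311.8 ≈ 39365 km.

39365 km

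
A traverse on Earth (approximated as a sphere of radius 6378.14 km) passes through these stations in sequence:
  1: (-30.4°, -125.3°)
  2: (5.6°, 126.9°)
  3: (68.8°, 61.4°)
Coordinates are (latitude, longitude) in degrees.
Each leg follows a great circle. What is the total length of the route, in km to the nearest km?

Leg 1→2: central angle 1.8879 rad, distance 12041.1 km.
Leg 2→3: central angle 1.3282 rad, distance 8471.4 km.
Total: 12041.1 + 8471.4 ≈ 20513 km.

20513 km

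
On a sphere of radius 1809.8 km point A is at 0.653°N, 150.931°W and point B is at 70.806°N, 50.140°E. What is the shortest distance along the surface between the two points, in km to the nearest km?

3387 km

Let φ₁ = 0.0114 rad, φ₂ = 1.2358 rad, and Δλ = -2.7738 rad.
cos c = sin φ₁ sin φ₂ + cos φ₁ cos φ₂ cos Δλ = (0.0114)(0.9444) + (0.9999)(0.3288)(-0.9331) = -0.29600,
so c = arccos(-0.29600) = 1.87130 rad.
Distance = R·c = 1809.8 × 1.8713 ≈ 3387 km.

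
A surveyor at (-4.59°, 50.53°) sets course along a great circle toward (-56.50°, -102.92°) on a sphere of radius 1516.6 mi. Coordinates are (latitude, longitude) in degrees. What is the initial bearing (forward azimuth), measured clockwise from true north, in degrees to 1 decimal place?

195.8°

With φ₁ = -0.0801, φ₂ = -0.9861, Δλ = -2.6782 rad, the forward-azimuth formula gives
θ = atan2( sin Δλ cos φ₂ , cos φ₁ sin φ₂ − sin φ₁ cos φ₂ cos Δλ ) = atan2(-0.2467, -0.8707) = -164.18°.
Adding 360° brings this into [0°, 360°): 195.8°.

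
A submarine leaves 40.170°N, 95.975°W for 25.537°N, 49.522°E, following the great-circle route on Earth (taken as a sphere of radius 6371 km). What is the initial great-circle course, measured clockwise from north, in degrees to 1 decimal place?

Δλ = 145.497° = 2.5394 rad.
y = sin Δλ · cos φ₂ = (0.5664)(0.9023) = 0.5111
x = cos φ₁ sin φ₂ − sin φ₁ cos φ₂ cos Δλ = (0.7641)(0.4311) − (0.6451)(0.9023)(-0.8241) = 0.8091
θ = atan2(y, x) = 32.28°, so the bearing is 32.3°.

32.3°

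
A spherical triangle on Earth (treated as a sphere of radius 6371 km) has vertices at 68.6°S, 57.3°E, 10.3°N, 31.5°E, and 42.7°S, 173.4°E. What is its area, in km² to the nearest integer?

28032347 km²

Side lengths (central angles): a = 2.3327, b = 1.0316, c = 1.4134 rad; semiperimeter s = 2.3888.
By l'Huilier's theorem, tan(E/4) = √[tan(s/2) tan((s−a)/2) tan((s−b)/2) tan((s−c)/2)], giving spherical excess E = 0.6906 rad.
Area = E·R² = 0.6906 × (6371)² ≈ 28032347 km².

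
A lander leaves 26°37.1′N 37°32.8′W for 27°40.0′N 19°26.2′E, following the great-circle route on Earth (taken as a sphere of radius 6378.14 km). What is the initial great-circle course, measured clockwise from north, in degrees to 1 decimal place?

75.0°

With φ₁ = 0.4646, φ₂ = 0.4829, Δλ = 0.9945 rad, the forward-azimuth formula gives
θ = atan2( sin Δλ cos φ₂ , cos φ₁ sin φ₂ − sin φ₁ cos φ₂ cos Δλ ) = atan2(0.7426, 0.1989) = 75.01°.
So the initial bearing is 75.0°.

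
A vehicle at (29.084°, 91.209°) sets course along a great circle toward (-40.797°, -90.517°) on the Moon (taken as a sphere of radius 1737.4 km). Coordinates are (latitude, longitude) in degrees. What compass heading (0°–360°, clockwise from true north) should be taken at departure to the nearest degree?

174°

Δλ = 178.274° = 3.1115 rad.
y = sin Δλ · cos φ₂ = (0.0301)(0.7570) = 0.0228
x = cos φ₁ sin φ₂ − sin φ₁ cos φ₂ cos Δλ = (0.8739)(-0.6534) − (0.4861)(0.7570)(-0.9995) = -0.2032
θ = atan2(y, x) = 173.60°, so the bearing is 174°.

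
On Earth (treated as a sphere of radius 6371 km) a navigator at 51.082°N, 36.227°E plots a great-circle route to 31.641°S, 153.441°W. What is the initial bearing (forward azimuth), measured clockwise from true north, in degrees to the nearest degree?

24°

Δλ = 170.332° = 2.9729 rad.
y = sin Δλ · cos φ₂ = (0.1679)(0.8514) = 0.1430
x = cos φ₁ sin φ₂ − sin φ₁ cos φ₂ cos Δλ = (0.6282)(-0.5246) − (0.7780)(0.8514)(-0.9858) = 0.3234
θ = atan2(y, x) = 23.85°, so the bearing is 24°.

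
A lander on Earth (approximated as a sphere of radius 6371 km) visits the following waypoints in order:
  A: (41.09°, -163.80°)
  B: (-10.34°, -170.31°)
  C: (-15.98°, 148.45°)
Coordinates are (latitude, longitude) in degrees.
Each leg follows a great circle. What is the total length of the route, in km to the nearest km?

10259 km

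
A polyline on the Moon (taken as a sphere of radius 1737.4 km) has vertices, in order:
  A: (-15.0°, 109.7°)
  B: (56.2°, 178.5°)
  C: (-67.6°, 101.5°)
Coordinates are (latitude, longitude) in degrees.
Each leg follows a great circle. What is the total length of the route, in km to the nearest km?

6892 km

Leg A→B: central angle 1.5916 rad, distance 2765.2 km.
Leg B→C: central angle 2.3755 rad, distance 4127.1 km.
Total: 2765.2 + 4127.1 ≈ 6892 km.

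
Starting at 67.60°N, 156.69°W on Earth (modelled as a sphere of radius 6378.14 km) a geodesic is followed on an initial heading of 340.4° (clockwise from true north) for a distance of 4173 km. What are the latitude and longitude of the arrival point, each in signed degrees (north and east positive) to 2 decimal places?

72.19°, 65.19°

Angular distance δ = d/R = 4173/6378.14 = 0.65427 rad; initial bearing θ = 5.9411 rad.
sin φ₂ = sin φ₁ cos δ + cos φ₁ sin δ cos θ = (0.9245)(0.7935) + (0.3811)(0.6086)(0.9421) = 0.9521, so φ₂ = 72.19°.
Δλ = atan2(sin θ sin δ cos φ₁, cos δ − sin φ₁ sin φ₂) = atan2(-0.0778, -0.0868) = -138.119°.
λ₂ = -156.690° − 138.119° = -294.81° → 65.19° after wrapping to (−180°, 180°].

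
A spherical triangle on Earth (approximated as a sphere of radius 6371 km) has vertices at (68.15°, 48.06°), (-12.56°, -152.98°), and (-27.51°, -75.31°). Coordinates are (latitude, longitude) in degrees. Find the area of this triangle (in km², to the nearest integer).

111353988 km²

Side lengths (central angles): a = 1.2815, b = 2.2272, c = 2.1423 rad; semiperimeter s = 2.8255.
By l'Huilier's theorem, tan(E/4) = √[tan(s/2) tan((s−a)/2) tan((s−b)/2) tan((s−c)/2)], giving spherical excess E = 2.7434 rad.
Area = E·R² = 2.7434 × (6371)² ≈ 111353988 km².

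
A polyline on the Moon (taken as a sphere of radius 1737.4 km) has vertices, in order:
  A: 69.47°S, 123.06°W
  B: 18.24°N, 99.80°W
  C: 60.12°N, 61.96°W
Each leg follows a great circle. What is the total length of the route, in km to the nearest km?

4218 km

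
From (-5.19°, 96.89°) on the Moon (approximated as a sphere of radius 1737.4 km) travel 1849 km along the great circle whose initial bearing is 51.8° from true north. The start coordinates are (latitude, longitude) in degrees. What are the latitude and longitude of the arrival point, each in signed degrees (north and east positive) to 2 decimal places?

29.65°, 149.14°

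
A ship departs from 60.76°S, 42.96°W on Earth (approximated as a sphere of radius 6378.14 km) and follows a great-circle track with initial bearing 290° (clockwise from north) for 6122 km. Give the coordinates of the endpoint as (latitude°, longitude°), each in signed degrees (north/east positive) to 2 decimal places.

-21.33°, -98.68°

Angular distance δ = d/R = 6122/6378.14 = 0.95984 rad; initial bearing θ = 5.0615 rad.
sin φ₂ = sin φ₁ cos δ + cos φ₁ sin δ cos θ = (-0.8726)(0.5737) + (0.4885)(0.8191)(0.3420) = -0.3637, so φ₂ = -21.33°.
Δλ = atan2(sin θ sin δ cos φ₁, cos δ − sin φ₁ sin φ₂) = atan2(-0.3760, 0.2563) = -55.720°.
λ₂ = -42.960° − 55.720° = -98.68°.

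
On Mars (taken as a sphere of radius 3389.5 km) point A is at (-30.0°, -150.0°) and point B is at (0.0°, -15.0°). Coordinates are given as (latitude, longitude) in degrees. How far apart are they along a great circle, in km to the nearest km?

7558 km

With latitudes φ₁ = -30.000°, φ₂ = 0.000° and longitude difference Δλ = 135.000°:
Haversine: a = sin²(Δφ/2) + cos φ₁ cos φ₂ sin²(Δλ/2) = 0.0670 + (0.8660)(1.0000)(0.8536) = 0.80619.
Central angle c = 2·arcsin(√a) = 2.22985 rad.
Distance = R·c = 3389.5 × 2.2299 ≈ 7558 km.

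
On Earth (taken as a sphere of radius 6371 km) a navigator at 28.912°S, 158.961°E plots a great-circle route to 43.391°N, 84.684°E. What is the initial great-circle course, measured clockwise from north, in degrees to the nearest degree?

Δλ = -74.277° = -1.2964 rad.
y = sin Δλ · cos φ₂ = (-0.9626)(0.7267) = -0.6995
x = cos φ₁ sin φ₂ − sin φ₁ cos φ₂ cos Δλ = (0.8754)(0.6870) − (-0.4835)(0.7267)(0.2710) = 0.6966
θ = atan2(y, x) = -45.12°; adding 360° gives 315°.

315°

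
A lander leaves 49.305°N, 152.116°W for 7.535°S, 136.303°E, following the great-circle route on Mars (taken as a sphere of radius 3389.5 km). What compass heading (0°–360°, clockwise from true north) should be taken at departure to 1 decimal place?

251.0°

With φ₁ = 0.8605, φ₂ = -0.1315, Δλ = -1.2493 rad, the forward-azimuth formula gives
θ = atan2( sin Δλ cos φ₂ , cos φ₁ sin φ₂ − sin φ₁ cos φ₂ cos Δλ ) = atan2(-0.9406, -0.3230) = -108.95°.
Adding 360° brings this into [0°, 360°): 251.0°.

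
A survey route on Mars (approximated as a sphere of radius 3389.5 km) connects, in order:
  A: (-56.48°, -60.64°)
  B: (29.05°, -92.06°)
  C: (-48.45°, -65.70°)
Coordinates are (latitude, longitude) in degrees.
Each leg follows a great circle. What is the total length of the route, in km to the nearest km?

Leg A→B: central angle 1.5636 rad, distance 5300.0 km.
Leg B→C: central angle 1.4140 rad, distance 4792.8 km.
Total: 5300.0 + 4792.8 ≈ 10093 km.

10093 km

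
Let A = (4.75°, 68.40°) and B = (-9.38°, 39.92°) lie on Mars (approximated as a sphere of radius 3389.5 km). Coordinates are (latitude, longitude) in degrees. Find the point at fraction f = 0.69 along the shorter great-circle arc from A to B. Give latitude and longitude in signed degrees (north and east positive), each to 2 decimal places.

The central angle between A and B is δ = 0.5534 rad.
With f = 0.69, the slerp weights are sin((1−f)δ)/sin δ = 0.3248 and sin(fδ)/sin δ = 0.7090.
Weighted sum of the unit vectors: (0.3248)·(0.3669,0.9266,0.0828) + (0.7090)·(0.7567,0.6331,-0.1630) = (0.6556, 0.7498, -0.0887).
Converting back: φ = atan2(z, √(x²+y²)) = -5.09°, λ = atan2(y, x) = 48.83°.

-5.09°, 48.83°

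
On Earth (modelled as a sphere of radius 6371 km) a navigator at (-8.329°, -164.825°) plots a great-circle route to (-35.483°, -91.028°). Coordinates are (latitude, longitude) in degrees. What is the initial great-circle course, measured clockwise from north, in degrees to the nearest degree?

125°

Δλ = 73.797° = 1.2880 rad.
y = sin Δλ · cos φ₂ = (0.9603)(0.8143) = 0.7819
x = cos φ₁ sin φ₂ − sin φ₁ cos φ₂ cos Δλ = (0.9895)(-0.5805) − (-0.1449)(0.8143)(0.2790) = -0.5414
θ = atan2(y, x) = 124.70°, so the bearing is 125°.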